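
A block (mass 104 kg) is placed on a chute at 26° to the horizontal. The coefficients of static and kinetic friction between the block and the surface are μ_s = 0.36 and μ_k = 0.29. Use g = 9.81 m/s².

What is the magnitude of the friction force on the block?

f ≈ 266 N (up the incline)

The normal reaction is N = m g cos θ = 917 N.
For equilibrium along the incline, friction must balance the weight component: f = m g sin θ = 447.2 N up the slope.
Maximum static friction available: μ_s N = 0.36 × 917 = 330.1 N.
|447.2| exceeds 330.1 N, so the block slips down-slope; friction is kinetic, f = μ_k N = 0.29×917 = 266 N.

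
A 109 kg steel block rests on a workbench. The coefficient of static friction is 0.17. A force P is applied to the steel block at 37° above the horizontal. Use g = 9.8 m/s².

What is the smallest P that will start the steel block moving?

N = m g − P sin α (the pull lifts the steel block).
At impending slip, P cos α = μ_s N = μ_s (m g − P sin α).
Solving: P (cos α + μ_s sin α) = μ_s m g → P = 0.17×1070/(cos 37° + 0.17 sin 37°) = 182/0.9009 = 202 N.

P ≈ 202 N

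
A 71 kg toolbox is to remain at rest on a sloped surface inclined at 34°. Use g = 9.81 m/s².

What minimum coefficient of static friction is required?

μ_s,min ≈ 0.675

At the slip threshold m g sin θ = μ_s m g cos θ, so μ_s,min = tan θ.
μ_s,min = tan 34° = 0.675.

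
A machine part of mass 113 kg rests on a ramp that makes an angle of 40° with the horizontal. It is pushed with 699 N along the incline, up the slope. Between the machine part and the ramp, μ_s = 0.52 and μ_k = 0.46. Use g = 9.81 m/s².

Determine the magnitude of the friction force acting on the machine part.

f ≈ 13.5 N (up the incline)

Perpendicular to the surface, N = m g cos θ = 113·9.81·cos 40° = 849.2 N.
Parallel to the incline, ΣF = 0 gives f = m g sin θ − P = 712.5 − 699 = 13.55 N (up-slope positive).
Static friction can supply at most μ_s N = 441.6 N.
Since |13.55| ≤ 441.6 N, the machine part remains in static equilibrium and friction takes exactly the required value.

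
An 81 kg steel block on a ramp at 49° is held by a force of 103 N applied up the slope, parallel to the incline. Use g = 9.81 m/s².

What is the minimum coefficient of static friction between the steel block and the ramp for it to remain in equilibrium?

N = m g cos θ = 521.3 N.
Friction must make up the shortfall along the incline: f = m g sin θ − P = 599.7 − 103 = 496.7 N.
At the threshold f = μ_s N, so μ_s,min = 496.7/521.3 = 0.953.

μ_s,min ≈ 0.953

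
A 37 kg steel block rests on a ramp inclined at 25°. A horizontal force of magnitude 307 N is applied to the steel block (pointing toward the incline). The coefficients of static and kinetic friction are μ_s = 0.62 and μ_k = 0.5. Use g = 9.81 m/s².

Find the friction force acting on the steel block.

f ≈ 125 N (down the incline)

The horizontal push has a component P sin θ into the surface, so N = m g cos θ + P sin θ = 329 + 129.7 = 458.7 N.
Along the incline, the net driving force (taking up-slope positive) is P cos θ − m g sin θ = 278.2 − 153.4 = 124.8 N, so equilibrium requires friction f = -124.8 N (down-slope).
The limit of static friction is μ_s N = 284.4 N.
Since 124.8 N is within the 284.4 N limit, the steel block stays put and friction is exactly 125 N.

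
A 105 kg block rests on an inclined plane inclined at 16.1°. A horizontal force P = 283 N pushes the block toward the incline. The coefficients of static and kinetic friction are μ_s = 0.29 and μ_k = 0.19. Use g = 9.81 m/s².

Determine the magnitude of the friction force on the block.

The horizontal push has a component P sin θ into the surface, so N = m g cos θ + P sin θ = 989.7 + 78.48 = 1068 N.
Along the incline, the net driving force (taking up-slope positive) is P cos θ − m g sin θ = 271.9 − 285.6 = -13.75 N, so equilibrium requires friction f = 13.75 N (up-slope).
Maximum static friction: μ_s N = 0.29 × 1068 = 309.8 N.
Since 13.75 N is within the 309.8 N limit, the block stays put and friction is exactly 13.7 N.

f ≈ 13.7 N (up the incline)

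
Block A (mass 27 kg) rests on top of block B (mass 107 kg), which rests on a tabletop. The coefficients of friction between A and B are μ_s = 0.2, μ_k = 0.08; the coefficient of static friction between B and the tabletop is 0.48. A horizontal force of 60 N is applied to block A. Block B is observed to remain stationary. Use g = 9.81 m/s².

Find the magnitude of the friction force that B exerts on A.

Between the blocks, N₁ = m_A g = 264.9 N.
So the A–B interface can sustain at most μ_s N₁ = 52.97 N of static friction.
Since P = 60 N > 52.97 N, A slides on B; the A–B friction is kinetic: f₁ = μ_k N₁ = 0.08×264.9 = 21.2 N.
By Newton's third law B feels 21.2 N forward from A. With B stationary, the floor's static friction on B balances it: f₂ = 21.2 N (well within μ_s(m_A+m_B)g = 631 N).

f ≈ 21.2 N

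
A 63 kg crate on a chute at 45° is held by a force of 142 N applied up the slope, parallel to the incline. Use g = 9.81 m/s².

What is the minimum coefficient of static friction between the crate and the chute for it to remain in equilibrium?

N = m g cos θ = 437 N.
Friction must make up the shortfall along the incline: f = m g sin θ − P = 437 − 142 = 295 N.
At the threshold f = μ_s N, so μ_s,min = 295/437 = 0.675.

μ_s,min ≈ 0.675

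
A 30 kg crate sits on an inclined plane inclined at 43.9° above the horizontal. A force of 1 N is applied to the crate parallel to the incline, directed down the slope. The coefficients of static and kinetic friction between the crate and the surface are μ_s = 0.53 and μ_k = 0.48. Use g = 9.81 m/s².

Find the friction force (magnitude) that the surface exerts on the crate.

Normal force: N = m g cos θ = 30 × 9.81 × cos 43.9° = 212.1 N.
The friction needed for equilibrium is m g sin θ + P = 204.1 + 1 = 205.1 N, measured positive up-slope.
The static-friction ceiling is μ_s N = 0.53 × 212.1 = 112.4 N.
Since |205.1| > 112.4 N, static friction cannot hold it; the crate slides down the incline and kinetic friction applies: f = μ_k N = 0.48 × 212.1 = 102 N.

f ≈ 102 N (up the incline)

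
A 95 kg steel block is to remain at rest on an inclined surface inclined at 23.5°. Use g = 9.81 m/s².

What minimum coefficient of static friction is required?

μ_s,min ≈ 0.435

At the slip threshold m g sin θ = μ_s m g cos θ, so μ_s,min = tan θ.
μ_s,min = tan 23.5° = 0.435.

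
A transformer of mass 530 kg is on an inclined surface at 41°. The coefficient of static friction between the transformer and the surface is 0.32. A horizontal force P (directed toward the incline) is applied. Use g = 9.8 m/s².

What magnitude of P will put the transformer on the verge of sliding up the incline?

P ≈ 8560 N

At impending motion up the slope, friction acts down-slope at its limit: f = μ_s N.
Perpendicular to the incline: N = m g cos θ + P sin θ.
Along the incline: P cos θ = m g sin θ + μ_s N = m g sin θ + μ_s (m g cos θ + P sin θ).
Solving, P (cos θ − μ_s sin θ) = m g (sin θ + μ_s cos θ), so P = 530×9.8×(sin 41° + 0.32 cos 41°)/(cos 41° − 0.32 sin 41°) = 5190×0.8976/0.5448 = 8560 N.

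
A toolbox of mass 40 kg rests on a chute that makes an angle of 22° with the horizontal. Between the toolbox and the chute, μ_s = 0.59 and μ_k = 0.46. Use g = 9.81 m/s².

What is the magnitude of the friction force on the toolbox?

The normal reaction is N = m g cos θ = 363.8 N.
Along the slope the weight component is m g sin θ = 147 N; friction must supply exactly this, acting up-slope.
The static-friction ceiling is μ_s N = 0.59 × 363.8 = 214.7 N.
Since |147| ≤ 214.7 N, the toolbox remains in static equilibrium and friction takes exactly the required value.

f ≈ 147 N (up the incline)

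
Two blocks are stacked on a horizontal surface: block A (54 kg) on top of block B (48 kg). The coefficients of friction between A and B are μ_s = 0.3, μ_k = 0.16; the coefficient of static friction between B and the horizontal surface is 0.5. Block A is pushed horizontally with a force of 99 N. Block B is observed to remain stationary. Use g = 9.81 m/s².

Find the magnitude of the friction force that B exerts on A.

f ≈ 99 N

Normal force at the A–B interface: N₁ = m_A g = 529.7 N.
So the A–B interface can sustain at most μ_s N₁ = 158.9 N of static friction.
P = 99 N is within that limit, so A and B move together (both at rest); the A–B friction is simply f₁ = P = 99 N.
B experiences an equal 99 N forward from A (third law). B is in equilibrium, so the floor supplies f₂ = 99 N of static friction (limit μ_s(m_A+m_B)g = 500.3 N, not exceeded).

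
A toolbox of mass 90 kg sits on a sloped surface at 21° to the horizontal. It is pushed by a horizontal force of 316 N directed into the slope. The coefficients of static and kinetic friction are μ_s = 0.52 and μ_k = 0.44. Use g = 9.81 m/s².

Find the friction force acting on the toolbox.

Normal direction: N = m g cos θ + P sin θ = 937.5 N.
Parallel to the incline: P cos θ − m g sin θ = 295 − 316.4 = -21.39 N; the friction needed to balance this is 21.39 N acting up the slope.
Maximum static friction: μ_s N = 0.52 × 937.5 = 487.5 N.
|f_req| = 21.39 ≤ 487.5 N → the toolbox is in equilibrium; friction equals the required value.

f ≈ 21.4 N (up the incline)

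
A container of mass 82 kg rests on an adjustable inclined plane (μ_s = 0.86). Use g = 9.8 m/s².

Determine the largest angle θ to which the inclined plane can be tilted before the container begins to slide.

At the slip threshold, m g sin θ = μ_s · m g cos θ, so tan θ = μ_s.
θ_max = arctan(0.86) = 40.7°.

θ_max ≈ 40.7°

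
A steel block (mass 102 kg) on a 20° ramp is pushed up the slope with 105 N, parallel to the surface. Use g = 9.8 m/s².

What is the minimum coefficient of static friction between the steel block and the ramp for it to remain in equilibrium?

N = m g cos θ = 939.3 N.
Friction must make up the shortfall along the incline: f = m g sin θ − P = 341.9 − 105 = 236.9 N.
At the threshold f = μ_s N, so μ_s,min = 236.9/939.3 = 0.252.

μ_s,min ≈ 0.252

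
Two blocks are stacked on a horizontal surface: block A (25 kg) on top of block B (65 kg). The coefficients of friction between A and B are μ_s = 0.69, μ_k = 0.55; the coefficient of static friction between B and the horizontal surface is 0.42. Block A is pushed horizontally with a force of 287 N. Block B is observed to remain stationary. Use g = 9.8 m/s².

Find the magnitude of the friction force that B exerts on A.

The normal force B exerts on A is simply A's weight, N₁ = 245 N.
So the A–B interface can sustain at most μ_s N₁ = 169.1 N of static friction.
P = 287 N exceeds that limit, so A slips over B and the interface friction becomes kinetic: f₁ = μ_k N₁ = 0.55×245 = 135 N.
By Newton's third law B feels 135 N forward from A. With B stationary, the floor's static friction on B balances it: f₂ = 135 N (well within μ_s(m_A+m_B)g = 370.4 N).

f ≈ 135 N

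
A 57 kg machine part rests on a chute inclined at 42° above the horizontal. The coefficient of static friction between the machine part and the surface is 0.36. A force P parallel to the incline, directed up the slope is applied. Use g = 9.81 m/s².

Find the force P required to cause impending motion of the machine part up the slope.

At impending motion up the slope, friction acts down-slope at its limit: f = μ_s N.
P is parallel to the surface, so N = m g cos θ = 416 N.
Along the incline: P = m g sin θ + μ_s N = 374 + 0.36×416 = 524 N.

P ≈ 524 N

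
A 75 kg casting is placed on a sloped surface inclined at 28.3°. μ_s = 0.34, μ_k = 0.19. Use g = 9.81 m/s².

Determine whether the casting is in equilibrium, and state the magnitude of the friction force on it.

N = m g cos θ = 648 N.
Down-slope weight component: m g sin θ = 349 N.
μ_s N = 220 N.
349 > 220 N, so it slides; kinetic friction f = μ_k N = 0.19×648 = 123 N.

f ≈ 123 N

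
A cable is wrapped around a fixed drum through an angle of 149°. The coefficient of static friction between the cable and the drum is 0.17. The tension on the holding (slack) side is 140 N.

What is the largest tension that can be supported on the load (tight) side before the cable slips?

At impending slip the capstan equation gives T₂/T₁ = e^{μβ} with β in radians.
β = 149° × π/180 = 2.601 rad.
e^{μβ} = e^{0.17×2.601} = 1.556.
T₂ = T₁ · e^{μβ} = 140 × 1.556 = 218 N.

T_max ≈ 218 N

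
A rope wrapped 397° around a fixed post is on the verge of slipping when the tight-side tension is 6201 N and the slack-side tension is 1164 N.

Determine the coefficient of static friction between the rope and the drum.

μ ≈ 0.241

T₂/T₁ = e^{μβ} → μ = ln(T₂/T₁)/β.
β = 397° = 6.929 rad.
μ = ln(6201/1164)/6.929 = ln(5.327)/6.929 = 0.241.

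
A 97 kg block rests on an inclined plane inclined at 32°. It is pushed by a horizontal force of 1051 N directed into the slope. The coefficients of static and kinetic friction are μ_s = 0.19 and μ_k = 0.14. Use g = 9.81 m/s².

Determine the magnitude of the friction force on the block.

f ≈ 191 N (down the incline)

The horizontal push has a component P sin θ into the surface, so N = m g cos θ + P sin θ = 807 + 556.9 = 1364 N.
Along the incline, the net driving force (taking up-slope positive) is P cos θ − m g sin θ = 891.3 − 504.3 = 387 N, so equilibrium requires friction f = -387 N (down-slope).
The limit of static friction is μ_s N = 259.1 N.
|f_req| = 387 > 259.1 N → the block slides up the incline; f = μ_k N = 0.14 × 1364 = 191 N.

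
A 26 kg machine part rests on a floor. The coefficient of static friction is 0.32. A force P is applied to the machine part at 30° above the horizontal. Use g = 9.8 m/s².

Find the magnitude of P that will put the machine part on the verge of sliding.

P ≈ 79.5 N

N = m g − P sin α (the pull lifts the machine part).
At impending slip, P cos α = μ_s N = μ_s (m g − P sin α).
Solving: P (cos α + μ_s sin α) = μ_s m g → P = 0.32×255/(cos 30° + 0.32 sin 30°) = 81.5/1.026 = 79.5 N.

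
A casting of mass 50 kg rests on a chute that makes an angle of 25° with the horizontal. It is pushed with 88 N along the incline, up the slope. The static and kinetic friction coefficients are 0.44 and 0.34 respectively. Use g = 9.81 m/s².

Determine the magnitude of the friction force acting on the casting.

Perpendicular to the surface, N = m g cos θ = 50·9.81·cos 25° = 444.5 N.
The friction needed for equilibrium is m g sin θ − P = 207.3 − 88 = 119.3 N, measured positive up-slope.
Static friction can supply at most μ_s N = 195.6 N.
Since |119.3| ≤ 195.6 N, no slip — friction simply equals what equilibrium demands.

f ≈ 119 N (up the incline)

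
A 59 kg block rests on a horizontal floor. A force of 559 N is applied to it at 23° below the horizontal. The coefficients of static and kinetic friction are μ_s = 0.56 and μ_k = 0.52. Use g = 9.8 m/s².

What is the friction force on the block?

N = m g + P sin α = 578.2 + 559×sin 23° = 796.6 N.
The horizontal driving force is P cos α = 514.6 N, so equilibrium needs friction f = 514.6 N.
μ_s N = 0.56 × 796.6 = 446.1 N.
The required friction exceeds μ_s N, so the block moves and f = μ_k N = 414 N.

f ≈ 414 N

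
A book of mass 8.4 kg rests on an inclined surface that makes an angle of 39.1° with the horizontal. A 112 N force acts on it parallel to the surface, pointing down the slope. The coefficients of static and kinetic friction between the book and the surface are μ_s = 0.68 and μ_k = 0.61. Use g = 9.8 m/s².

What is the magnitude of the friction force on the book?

f ≈ 39 N (up the incline)

Perpendicular to the surface, N = m g cos θ = 8.4·9.8·cos 39.1° = 63.88 N.
Parallel to the incline, ΣF = 0 gives f = m g sin θ + P = 51.92 + 112 = 163.9 N (up-slope positive).
The static-friction ceiling is μ_s N = 0.68 × 63.88 = 43.44 N.
Since |163.9| > 43.44 N, static friction cannot hold it; the book slides down the incline and kinetic friction applies: f = μ_k N = 0.61 × 63.88 = 39 N.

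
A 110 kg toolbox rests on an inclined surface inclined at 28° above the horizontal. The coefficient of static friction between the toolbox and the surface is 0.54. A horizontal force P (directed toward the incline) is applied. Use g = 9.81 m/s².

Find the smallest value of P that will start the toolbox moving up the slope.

P ≈ 1620 N

At impending motion up the slope, friction acts down-slope at its limit: f = μ_s N.
Perpendicular to the incline: N = m g cos θ + P sin θ.
Along the incline: P cos θ = m g sin θ + μ_s N = m g sin θ + μ_s (m g cos θ + P sin θ).
Solving, P (cos θ − μ_s sin θ) = m g (sin θ + μ_s cos θ), so P = 110×9.81×(sin 28° + 0.54 cos 28°)/(cos 28° − 0.54 sin 28°) = 1080×0.9463/0.6294 = 1620 N.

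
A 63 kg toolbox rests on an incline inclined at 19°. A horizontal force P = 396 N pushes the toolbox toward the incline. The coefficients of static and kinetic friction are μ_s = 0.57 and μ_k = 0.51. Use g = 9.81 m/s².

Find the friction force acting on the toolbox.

Normal direction: N = m g cos θ + P sin θ = 713.3 N.
Parallel to the incline: P cos θ − m g sin θ = 374.4 − 201.2 = 173.2 N; the friction needed to balance this is 173.2 N acting down the slope.
The limit of static friction is μ_s N = 406.6 N.
|f_req| = 173.2 ≤ 406.6 N → the toolbox is in equilibrium; friction equals the required value.

f ≈ 173 N (down the incline)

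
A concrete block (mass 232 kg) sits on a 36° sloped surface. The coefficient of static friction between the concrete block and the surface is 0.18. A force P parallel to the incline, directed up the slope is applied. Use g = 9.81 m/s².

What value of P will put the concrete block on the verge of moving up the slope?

P ≈ 1670 N

At impending motion up the slope, friction acts down-slope at its limit: f = μ_s N.
P is parallel to the surface, so N = m g cos θ = 1840 N.
Along the incline: P = m g sin θ + μ_s N = 1340 + 0.18×1840 = 1670 N.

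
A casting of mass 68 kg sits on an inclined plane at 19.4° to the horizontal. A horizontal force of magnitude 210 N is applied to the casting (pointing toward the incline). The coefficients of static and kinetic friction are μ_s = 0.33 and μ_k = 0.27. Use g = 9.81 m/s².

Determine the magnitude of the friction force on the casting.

Resolve perpendicular to the incline: N = m g cos θ + P sin θ = 68×9.81×cos 19.4° + 210×sin 19.4° = 699 N.
Along the incline, the net driving force (taking up-slope positive) is P cos θ − m g sin θ = 198.1 − 221.6 = -23.5 N, so equilibrium requires friction f = 23.5 N (up-slope).
The limit of static friction is μ_s N = 230.7 N.
|f_req| = 23.5 ≤ 230.7 N → the casting is in equilibrium; friction equals the required value.

f ≈ 23.5 N (up the incline)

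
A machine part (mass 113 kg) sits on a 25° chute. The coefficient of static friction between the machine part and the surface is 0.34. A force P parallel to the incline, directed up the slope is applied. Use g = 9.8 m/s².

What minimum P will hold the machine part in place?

P_min ≈ 127 N

The machine part tends to slide down (tan θ > μ_s), so at the point of impending slip friction acts up-slope at its limit: f = μ_s N.
P is parallel to the surface, so N = m g cos θ = 1000 N.
Along the incline: P + μ_s N = m g sin θ, so P = 468 − 0.34×1000 = 127 N.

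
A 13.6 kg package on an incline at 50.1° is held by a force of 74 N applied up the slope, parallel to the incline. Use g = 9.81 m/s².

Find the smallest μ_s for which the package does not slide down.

N = m g cos θ = 85.58 N.
Friction must make up the shortfall along the incline: f = m g sin θ − P = 102.4 − 74 = 28.35 N.
At the threshold f = μ_s N, so μ_s,min = 28.35/85.58 = 0.331.

μ_s,min ≈ 0.331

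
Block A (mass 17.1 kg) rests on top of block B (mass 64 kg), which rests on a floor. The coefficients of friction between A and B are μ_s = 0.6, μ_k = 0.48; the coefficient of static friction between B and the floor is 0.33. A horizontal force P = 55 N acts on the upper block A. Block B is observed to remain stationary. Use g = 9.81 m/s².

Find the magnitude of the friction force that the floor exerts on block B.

The normal force B exerts on A is simply A's weight, N₁ = 167.8 N.
Maximum static friction on A from B: μ_s N₁ = 0.6×167.8 = 100.7 N.
P = 55 N is within that limit, so A and B move together (both at rest); the A–B friction is simply f₁ = P = 55 N.
By Newton's third law B feels 55 N forward from A. With B stationary, the floor's static friction on B balances it: f₂ = 55 N (well within μ_s(m_A+m_B)g = 262.5 N).

f ≈ 55 N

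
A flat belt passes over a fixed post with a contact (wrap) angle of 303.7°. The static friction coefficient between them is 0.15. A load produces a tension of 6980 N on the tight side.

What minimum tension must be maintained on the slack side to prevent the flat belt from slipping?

Capstan equation at impending slip: T_tight/T_slack = e^{μβ}.
β = 303.7° = 5.301 rad; e^{μβ} = e^{0.15×5.301} = 2.215.
T_slack = T_tight / e^{μβ} = 6980 / 2.215 = 3150 N.

T_min ≈ 3150 N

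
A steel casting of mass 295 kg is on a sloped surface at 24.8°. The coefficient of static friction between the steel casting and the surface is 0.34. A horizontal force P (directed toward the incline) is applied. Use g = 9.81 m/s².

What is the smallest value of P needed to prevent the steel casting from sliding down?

P_min ≈ 305 N

The steel casting tends to slide down (tan θ > μ_s), so at the point of impending slip friction acts up-slope at its limit: f = μ_s N.
Perpendicular to the incline: N = m g cos θ + P sin θ.
Along the incline: P cos θ + μ_s N = m g sin θ, i.e. P cos θ + μ_s (m g cos θ + P sin θ) = m g sin θ.
Solving, P (cos θ + μ_s sin θ) = m g (sin θ − μ_s cos θ), so P = 2890×0.1108/1.05 = 305 N.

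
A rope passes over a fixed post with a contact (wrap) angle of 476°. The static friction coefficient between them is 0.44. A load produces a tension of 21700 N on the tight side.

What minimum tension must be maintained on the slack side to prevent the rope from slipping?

Capstan equation at impending slip: T_tight/T_slack = e^{μβ}.
β = 476° = 8.308 rad; e^{μβ} = e^{0.44×8.308} = 38.68.
T_slack = T_tight / e^{μβ} = 21700 / 38.68 = 561 N.

T_min ≈ 561 N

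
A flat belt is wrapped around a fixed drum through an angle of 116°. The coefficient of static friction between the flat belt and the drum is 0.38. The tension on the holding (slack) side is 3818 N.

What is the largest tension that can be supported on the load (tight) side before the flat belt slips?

T_max ≈ 8240 N

At impending slip the capstan equation gives T₂/T₁ = e^{μβ} with β in radians.
β = 116° × π/180 = 2.025 rad.
e^{μβ} = e^{0.38×2.025} = 2.158.
T₂ = T₁ · e^{μβ} = 3818 × 2.158 = 8240 N.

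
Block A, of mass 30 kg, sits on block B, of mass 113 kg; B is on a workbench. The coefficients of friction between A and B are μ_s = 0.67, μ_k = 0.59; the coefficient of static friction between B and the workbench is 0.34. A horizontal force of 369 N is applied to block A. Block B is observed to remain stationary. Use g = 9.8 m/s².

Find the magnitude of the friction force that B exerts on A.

f ≈ 173 N

Between the blocks, N₁ = m_A g = 294 N.
Maximum static friction on A from B: μ_s N₁ = 0.67×294 = 197 N.
Since P = 369 N > 197 N, A slides on B; the A–B friction is kinetic: f₁ = μ_k N₁ = 0.59×294 = 173 N.
B experiences an equal 173 N forward from A (third law). B is in equilibrium, so the floor supplies f₂ = 173 N of static friction (limit μ_s(m_A+m_B)g = 476.5 N, not exceeded).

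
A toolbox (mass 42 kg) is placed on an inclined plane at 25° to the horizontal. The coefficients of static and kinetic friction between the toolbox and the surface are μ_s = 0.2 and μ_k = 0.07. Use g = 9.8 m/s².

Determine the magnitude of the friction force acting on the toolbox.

Perpendicular to the surface, N = m g cos θ = 42·9.8·cos 25° = 373 N.
For equilibrium along the incline, friction must balance the weight component: f = m g sin θ = 173.9 N up the slope.
Static friction can supply at most μ_s N = 74.61 N.
Since |173.9| > 74.61 N, static friction cannot hold it; the toolbox slides down the incline and kinetic friction applies: f = μ_k N = 0.07 × 373 = 26.1 N.

f ≈ 26.1 N (up the incline)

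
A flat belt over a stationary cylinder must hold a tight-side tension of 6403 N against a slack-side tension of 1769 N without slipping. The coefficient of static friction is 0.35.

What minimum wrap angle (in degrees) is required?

T₂/T₁ = e^{μβ} → β = ln(T₂/T₁)/μ.
β = ln(6403/1769)/0.35 = 1.286/0.35 = 3.675 rad.
In degrees: β = 3.675 × 180/π = 211°.

β_min ≈ 211°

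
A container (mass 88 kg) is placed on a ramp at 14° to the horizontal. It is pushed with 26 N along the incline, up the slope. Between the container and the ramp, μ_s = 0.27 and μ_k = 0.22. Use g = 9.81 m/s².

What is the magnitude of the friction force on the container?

Normal force: N = m g cos θ = 88 × 9.81 × cos 14° = 837.6 N.
The friction needed for equilibrium is m g sin θ − P = 208.8 − 26 = 182.8 N, measured positive up-slope.
Maximum static friction available: μ_s N = 0.27 × 837.6 = 226.2 N.
Since |182.8| ≤ 226.2 N, the container remains in static equilibrium and friction takes exactly the required value.

f ≈ 183 N (up the incline)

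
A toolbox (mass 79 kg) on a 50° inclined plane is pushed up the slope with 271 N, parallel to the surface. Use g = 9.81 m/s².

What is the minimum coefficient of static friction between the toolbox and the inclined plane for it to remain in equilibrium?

μ_s,min ≈ 0.648

N = m g cos θ = 498.2 N.
Friction must make up the shortfall along the incline: f = m g sin θ − P = 593.7 − 271 = 322.7 N.
At the threshold f = μ_s N, so μ_s,min = 322.7/498.2 = 0.648.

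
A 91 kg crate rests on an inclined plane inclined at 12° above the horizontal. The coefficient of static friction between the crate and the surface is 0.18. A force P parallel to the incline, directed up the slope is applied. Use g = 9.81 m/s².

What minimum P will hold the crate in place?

The crate tends to slide down (tan θ > μ_s), so at the point of impending slip friction acts up-slope at its limit: f = μ_s N.
P is parallel to the surface, so N = m g cos θ = 873 N.
Along the incline: P + μ_s N = m g sin θ, so P = 186 − 0.18×873 = 28.4 N.

P_min ≈ 28.4 N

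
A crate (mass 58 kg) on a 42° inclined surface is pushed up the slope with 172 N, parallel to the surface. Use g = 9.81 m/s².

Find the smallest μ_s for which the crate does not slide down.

N = m g cos θ = 422.8 N.
Friction must make up the shortfall along the incline: f = m g sin θ − P = 380.7 − 172 = 208.7 N.
At the threshold f = μ_s N, so μ_s,min = 208.7/422.8 = 0.494.

μ_s,min ≈ 0.494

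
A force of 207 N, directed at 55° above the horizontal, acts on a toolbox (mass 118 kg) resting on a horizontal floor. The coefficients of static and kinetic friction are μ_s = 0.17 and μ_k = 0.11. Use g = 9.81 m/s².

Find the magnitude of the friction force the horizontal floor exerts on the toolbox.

f ≈ 119 N

Vertical equilibrium gives N = m g − P sin α = 988 N.
Horizontally, friction must balance P cos α = 118.7 N.
The static-friction limit is μ_s N = 168 N.
Since 118.7 N does not exceed the limit, the toolbox stays at rest and f = 119 N.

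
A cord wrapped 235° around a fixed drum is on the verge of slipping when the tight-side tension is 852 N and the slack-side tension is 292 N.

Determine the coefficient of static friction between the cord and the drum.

μ ≈ 0.261

T₂/T₁ = e^{μβ} → μ = ln(T₂/T₁)/β.
β = 235° = 4.102 rad.
μ = ln(852/292)/4.102 = ln(2.918)/4.102 = 0.261.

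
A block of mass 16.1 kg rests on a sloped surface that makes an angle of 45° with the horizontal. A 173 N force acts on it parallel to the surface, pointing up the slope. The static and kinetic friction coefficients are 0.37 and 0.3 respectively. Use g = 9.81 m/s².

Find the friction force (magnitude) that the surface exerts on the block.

The normal reaction is N = m g cos θ = 111.7 N.
Parallel to the incline, ΣF = 0 gives f = m g sin θ − P = 111.7 − 173 = -61.32 N (up-slope positive).
Static friction can supply at most μ_s N = 41.32 N.
|-61.32| exceeds 41.32 N, so the block slips up-slope; friction is kinetic, f = μ_k N = 0.3×111.7 = 33.5 N.

f ≈ 33.5 N (down the incline)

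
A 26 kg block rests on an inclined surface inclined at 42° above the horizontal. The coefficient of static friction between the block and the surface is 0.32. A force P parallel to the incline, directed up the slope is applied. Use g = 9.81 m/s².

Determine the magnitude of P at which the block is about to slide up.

At impending motion up the slope, friction acts down-slope at its limit: f = μ_s N.
P is parallel to the surface, so N = m g cos θ = 190 N.
Along the incline: P = m g sin θ + μ_s N = 171 + 0.32×190 = 231 N.

P ≈ 231 N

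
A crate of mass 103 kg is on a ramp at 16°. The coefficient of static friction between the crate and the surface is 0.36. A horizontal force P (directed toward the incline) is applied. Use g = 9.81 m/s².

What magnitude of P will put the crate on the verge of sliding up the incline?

P ≈ 729 N

At impending motion up the slope, friction acts down-slope at its limit: f = μ_s N.
Perpendicular to the incline: N = m g cos θ + P sin θ.
Along the incline: P cos θ = m g sin θ + μ_s N = m g sin θ + μ_s (m g cos θ + P sin θ).
Solving, P (cos θ − μ_s sin θ) = m g (sin θ + μ_s cos θ), so P = 103×9.81×(sin 16° + 0.36 cos 16°)/(cos 16° − 0.36 sin 16°) = 1010×0.6217/0.862 = 729 N.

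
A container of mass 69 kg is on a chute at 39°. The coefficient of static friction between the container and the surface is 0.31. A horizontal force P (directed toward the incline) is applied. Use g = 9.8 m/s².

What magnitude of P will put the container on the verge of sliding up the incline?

P ≈ 1010 N

At impending motion up the slope, friction acts down-slope at its limit: f = μ_s N.
Perpendicular to the incline: N = m g cos θ + P sin θ.
Along the incline: P cos θ = m g sin θ + μ_s N = m g sin θ + μ_s (m g cos θ + P sin θ).
Solving, P (cos θ − μ_s sin θ) = m g (sin θ + μ_s cos θ), so P = 69×9.8×(sin 39° + 0.31 cos 39°)/(cos 39° − 0.31 sin 39°) = 676×0.8702/0.5821 = 1010 N.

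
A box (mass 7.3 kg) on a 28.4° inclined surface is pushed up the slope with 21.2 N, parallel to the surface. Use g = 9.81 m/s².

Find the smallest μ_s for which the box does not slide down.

N = m g cos θ = 62.99 N.
Friction must make up the shortfall along the incline: f = m g sin θ − P = 34.06 − 21.2 = 12.86 N.
At the threshold f = μ_s N, so μ_s,min = 12.86/62.99 = 0.204.

μ_s,min ≈ 0.204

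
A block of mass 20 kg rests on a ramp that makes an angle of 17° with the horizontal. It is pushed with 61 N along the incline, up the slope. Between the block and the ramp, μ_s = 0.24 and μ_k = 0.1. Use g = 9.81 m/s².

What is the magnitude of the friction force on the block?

f ≈ 3.64 N (down the incline)

Normal force: N = m g cos θ = 20 × 9.81 × cos 17° = 187.6 N.
Parallel to the incline, ΣF = 0 gives f = m g sin θ − P = 57.36 − 61 = -3.637 N (up-slope positive).
Maximum static friction available: μ_s N = 0.24 × 187.6 = 45.03 N.
Since |-3.637| ≤ 45.03 N, the block remains in static equilibrium and friction takes exactly the required value.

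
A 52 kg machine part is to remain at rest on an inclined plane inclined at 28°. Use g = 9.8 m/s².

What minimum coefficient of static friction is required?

μ_s,min ≈ 0.532

At the slip threshold m g sin θ = μ_s m g cos θ, so μ_s,min = tan θ.
μ_s,min = tan 28° = 0.532.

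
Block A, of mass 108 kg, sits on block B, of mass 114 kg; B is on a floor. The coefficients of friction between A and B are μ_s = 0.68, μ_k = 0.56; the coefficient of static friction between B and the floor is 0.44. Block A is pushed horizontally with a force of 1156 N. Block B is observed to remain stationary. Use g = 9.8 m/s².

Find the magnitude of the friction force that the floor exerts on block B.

f ≈ 593 N

Normal force at the A–B interface: N₁ = m_A g = 1058 N.
Maximum static friction on A from B: μ_s N₁ = 0.68×1058 = 719.7 N.
P = 1156 N exceeds that limit, so A slips over B and the interface friction becomes kinetic: f₁ = μ_k N₁ = 0.56×1058 = 593 N.
B experiences an equal 593 N forward from A (third law). B is in equilibrium, so the floor supplies f₂ = 593 N of static friction (limit μ_s(m_A+m_B)g = 957.3 N, not exceeded).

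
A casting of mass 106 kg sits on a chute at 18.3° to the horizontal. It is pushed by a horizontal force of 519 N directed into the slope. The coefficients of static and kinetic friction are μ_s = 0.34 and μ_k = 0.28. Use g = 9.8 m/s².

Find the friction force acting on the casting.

Normal direction: N = m g cos θ + P sin θ = 1149 N.
Parallel to the incline: P cos θ − m g sin θ = 492.8 − 326.2 = 166.6 N; the friction needed to balance this is 166.6 N acting down the slope.
The limit of static friction is μ_s N = 390.7 N.
|f_req| = 166.6 ≤ 390.7 N → the casting is in equilibrium; friction equals the required value.

f ≈ 167 N (down the incline)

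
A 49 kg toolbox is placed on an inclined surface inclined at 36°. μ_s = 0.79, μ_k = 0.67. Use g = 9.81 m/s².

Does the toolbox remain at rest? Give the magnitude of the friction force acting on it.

f ≈ 283 N

N = m g cos θ = 389 N.
Down-slope weight component: m g sin θ = 283 N.
μ_s N = 307 N.
283 ≤ 307 N, so it stays put; friction = 283 N.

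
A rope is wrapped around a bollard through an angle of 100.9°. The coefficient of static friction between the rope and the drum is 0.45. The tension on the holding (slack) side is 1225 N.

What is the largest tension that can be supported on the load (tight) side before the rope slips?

At impending slip the capstan equation gives T₂/T₁ = e^{μβ} with β in radians.
β = 100.9° × π/180 = 1.761 rad.
e^{μβ} = e^{0.45×1.761} = 2.209.
T₂ = T₁ · e^{μβ} = 1225 × 2.209 = 2710 N.

T_max ≈ 2710 N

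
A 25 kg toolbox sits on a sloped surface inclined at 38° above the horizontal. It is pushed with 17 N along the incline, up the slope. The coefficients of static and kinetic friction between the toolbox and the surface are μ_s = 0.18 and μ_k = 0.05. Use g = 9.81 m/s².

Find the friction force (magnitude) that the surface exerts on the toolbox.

Normal force: N = m g cos θ = 25 × 9.81 × cos 38° = 193.3 N.
The friction needed for equilibrium is m g sin θ − P = 151 − 17 = 134 N, measured positive up-slope.
Maximum static friction available: μ_s N = 0.18 × 193.3 = 34.79 N.
Since |134| > 34.79 N, static friction cannot hold it; the toolbox slides down the incline and kinetic friction applies: f = μ_k N = 0.05 × 193.3 = 9.66 N.

f ≈ 9.66 N (up the incline)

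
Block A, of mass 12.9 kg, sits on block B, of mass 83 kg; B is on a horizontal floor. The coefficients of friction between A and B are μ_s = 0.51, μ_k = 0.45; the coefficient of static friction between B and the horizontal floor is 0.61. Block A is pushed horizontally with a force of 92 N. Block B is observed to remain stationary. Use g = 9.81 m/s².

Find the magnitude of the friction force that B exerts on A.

The normal force B exerts on A is simply A's weight, N₁ = 126.5 N.
Maximum static friction on A from B: μ_s N₁ = 0.51×126.5 = 64.54 N.
P = 92 N exceeds that limit, so A slips over B and the interface friction becomes kinetic: f₁ = μ_k N₁ = 0.45×126.5 = 56.9 N.
B experiences an equal 56.9 N forward from A (third law). B is in equilibrium, so the floor supplies f₂ = 56.9 N of static friction (limit μ_s(m_A+m_B)g = 573.9 N, not exceeded).

f ≈ 56.9 N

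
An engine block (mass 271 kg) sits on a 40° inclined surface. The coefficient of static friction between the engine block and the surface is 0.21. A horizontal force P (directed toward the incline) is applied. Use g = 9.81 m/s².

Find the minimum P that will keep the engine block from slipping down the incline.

P_min ≈ 1420 N

The engine block tends to slide down (tan θ > μ_s), so at the point of impending slip friction acts up-slope at its limit: f = μ_s N.
Perpendicular to the incline: N = m g cos θ + P sin θ.
Along the incline: P cos θ + μ_s N = m g sin θ, i.e. P cos θ + μ_s (m g cos θ + P sin θ) = m g sin θ.
Solving, P (cos θ + μ_s sin θ) = m g (sin θ − μ_s cos θ), so P = 2660×0.4819/0.901 = 1420 N.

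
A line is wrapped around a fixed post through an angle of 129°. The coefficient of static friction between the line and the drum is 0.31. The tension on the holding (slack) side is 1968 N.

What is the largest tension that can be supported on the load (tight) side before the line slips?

T_max ≈ 3950 N

At impending slip the capstan equation gives T₂/T₁ = e^{μβ} with β in radians.
β = 129° × π/180 = 2.251 rad.
e^{μβ} = e^{0.31×2.251} = 2.01.
T₂ = T₁ · e^{μβ} = 1968 × 2.01 = 3950 N.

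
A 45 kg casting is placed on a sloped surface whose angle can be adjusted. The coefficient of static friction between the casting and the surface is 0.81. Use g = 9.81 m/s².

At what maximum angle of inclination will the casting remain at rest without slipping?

At the slip threshold, m g sin θ = μ_s · m g cos θ, so tan θ = μ_s.
θ_max = arctan(0.81) = 39°.

θ_max ≈ 39°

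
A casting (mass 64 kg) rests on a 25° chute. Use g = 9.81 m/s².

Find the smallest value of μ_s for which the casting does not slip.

At the slip threshold m g sin θ = μ_s m g cos θ, so μ_s,min = tan θ.
μ_s,min = tan 25° = 0.466.

μ_s,min ≈ 0.466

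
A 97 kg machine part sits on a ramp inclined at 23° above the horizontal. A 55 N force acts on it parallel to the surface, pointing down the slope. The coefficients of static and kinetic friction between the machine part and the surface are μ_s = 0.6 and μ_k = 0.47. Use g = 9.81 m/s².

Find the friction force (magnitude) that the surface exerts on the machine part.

Normal force: N = m g cos θ = 97 × 9.81 × cos 23° = 875.9 N.
For equilibrium along the incline the friction force must supply f = m g sin θ + P = 371.8 + 55 = 426.8 N (positive meaning up-slope).
Maximum static friction available: μ_s N = 0.6 × 875.9 = 525.6 N.
Since |426.8| ≤ 525.6 N, the machine part remains in static equilibrium and friction takes exactly the required value.

f ≈ 427 N (up the incline)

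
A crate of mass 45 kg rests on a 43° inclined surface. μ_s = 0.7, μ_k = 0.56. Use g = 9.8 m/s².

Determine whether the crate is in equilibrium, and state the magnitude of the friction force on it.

N = m g cos θ = 323 N.
Down-slope weight component: m g sin θ = 301 N.
μ_s N = 226 N.
301 > 226 N, so it slides; kinetic friction f = μ_k N = 0.56×323 = 181 N.

f ≈ 181 N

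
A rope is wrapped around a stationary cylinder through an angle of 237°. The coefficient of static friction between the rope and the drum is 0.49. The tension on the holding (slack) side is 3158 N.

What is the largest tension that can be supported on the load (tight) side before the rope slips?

At impending slip the capstan equation gives T₂/T₁ = e^{μβ} with β in radians.
β = 237° × π/180 = 4.136 rad.
e^{μβ} = e^{0.49×4.136} = 7.59.
T₂ = T₁ · e^{μβ} = 3158 × 7.59 = 24000 N.

T_max ≈ 24000 N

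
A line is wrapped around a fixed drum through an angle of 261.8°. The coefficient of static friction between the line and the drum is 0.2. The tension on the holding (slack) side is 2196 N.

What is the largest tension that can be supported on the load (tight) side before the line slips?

At impending slip the capstan equation gives T₂/T₁ = e^{μβ} with β in radians.
β = 261.8° × π/180 = 4.569 rad.
e^{μβ} = e^{0.2×4.569} = 2.494.
T₂ = T₁ · e^{μβ} = 2196 × 2.494 = 5480 N.

T_max ≈ 5480 N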